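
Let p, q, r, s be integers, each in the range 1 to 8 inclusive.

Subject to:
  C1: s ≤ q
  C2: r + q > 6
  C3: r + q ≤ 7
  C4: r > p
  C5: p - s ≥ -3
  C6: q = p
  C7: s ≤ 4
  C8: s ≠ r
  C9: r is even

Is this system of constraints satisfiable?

Setting (p, q, r, s) = (1, 1, 6, 1) satisfies everything: constraint 2: r + q = 7; constraint 3: r + q = 7; constraint 5: p - s = 0, and the others follow.

Satisfiable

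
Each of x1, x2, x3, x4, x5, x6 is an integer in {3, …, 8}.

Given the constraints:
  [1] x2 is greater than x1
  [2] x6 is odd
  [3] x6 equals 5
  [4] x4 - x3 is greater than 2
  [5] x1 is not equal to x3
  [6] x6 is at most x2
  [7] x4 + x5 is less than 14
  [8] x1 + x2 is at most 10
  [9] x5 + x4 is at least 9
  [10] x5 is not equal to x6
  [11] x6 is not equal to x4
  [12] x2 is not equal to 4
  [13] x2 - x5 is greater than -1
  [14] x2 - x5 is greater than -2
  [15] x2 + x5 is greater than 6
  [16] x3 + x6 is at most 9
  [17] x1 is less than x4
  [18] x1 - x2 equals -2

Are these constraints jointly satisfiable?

One satisfying assignment is x1 = 3, x2 = 5, x3 = 4, x4 = 8, x5 = 4, x6 = 5.
For the less obvious constraints — constraint 4: x4 - x3 = 4; constraint 7: x4 + x5 = 12; constraint 8: x1 + x2 = 8 — and the others hold by inspection.

Satisfiable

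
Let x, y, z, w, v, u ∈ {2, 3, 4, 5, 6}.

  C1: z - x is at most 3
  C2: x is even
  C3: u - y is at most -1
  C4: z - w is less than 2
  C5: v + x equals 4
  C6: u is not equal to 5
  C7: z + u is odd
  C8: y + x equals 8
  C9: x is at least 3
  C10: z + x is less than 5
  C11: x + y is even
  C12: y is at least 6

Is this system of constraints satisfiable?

From constraint 12: y ≥ 6. From constraint 9: x ≥ 3. Hence y + x ≥ 9. But constraint 8 requires y + x = 8, and 8 < 9. Contradiction.

Unsatisfiable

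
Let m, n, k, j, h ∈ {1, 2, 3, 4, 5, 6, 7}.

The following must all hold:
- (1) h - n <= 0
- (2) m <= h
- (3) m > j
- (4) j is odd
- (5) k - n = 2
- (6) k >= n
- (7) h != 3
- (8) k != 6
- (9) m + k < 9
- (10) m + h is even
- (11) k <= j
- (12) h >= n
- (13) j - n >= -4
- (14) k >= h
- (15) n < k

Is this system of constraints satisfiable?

Unsatisfiable

Constraints 1, 2, 3, 6, and 11 give m ≤ h, h ≤ n, n ≤ k, k ≤ j, j < m. Chaining: m ≤ h ≤ n ≤ k ≤ j < m, which forces m < m — impossible.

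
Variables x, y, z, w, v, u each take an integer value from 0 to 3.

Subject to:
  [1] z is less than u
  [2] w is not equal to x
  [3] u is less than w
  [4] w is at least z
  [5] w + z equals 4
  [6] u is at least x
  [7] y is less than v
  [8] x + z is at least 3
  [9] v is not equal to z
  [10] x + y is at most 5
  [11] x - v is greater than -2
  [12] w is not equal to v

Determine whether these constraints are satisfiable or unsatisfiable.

Satisfiable

Try x = 2, y = 0, z = 1, w = 3, v = 2, u = 2.
Check constraint 5: w + z = 4; constraint 8: x + z = 3; constraint 10: x + y = 2. The remaining constraints are straightforward to verify.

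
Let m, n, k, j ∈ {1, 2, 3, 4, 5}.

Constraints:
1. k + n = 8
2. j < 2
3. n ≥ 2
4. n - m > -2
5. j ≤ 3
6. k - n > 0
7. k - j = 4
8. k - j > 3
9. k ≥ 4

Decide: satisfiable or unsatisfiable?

One satisfying assignment is m = 3, n = 3, k = 5, j = 1.
For the less obvious constraints — constraint 1: k + n = 8; constraint 4: n - m = 0 — and the others hold by inspection.

Satisfiable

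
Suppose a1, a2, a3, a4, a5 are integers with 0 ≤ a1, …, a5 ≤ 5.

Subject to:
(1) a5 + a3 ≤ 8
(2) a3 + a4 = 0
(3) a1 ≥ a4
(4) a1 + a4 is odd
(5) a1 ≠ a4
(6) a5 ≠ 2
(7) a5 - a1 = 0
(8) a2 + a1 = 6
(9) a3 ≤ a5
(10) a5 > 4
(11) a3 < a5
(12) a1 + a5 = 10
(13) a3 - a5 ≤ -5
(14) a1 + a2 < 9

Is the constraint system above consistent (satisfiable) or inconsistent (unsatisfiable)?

Take a1 = 5, a2 = 1, a3 = 0, a4 = 0, a5 = 5. Then constraint 1: a5 + a3 = 5; constraint 2: a3 + a4 = 0, and every other listed constraint is also met.

Satisfiable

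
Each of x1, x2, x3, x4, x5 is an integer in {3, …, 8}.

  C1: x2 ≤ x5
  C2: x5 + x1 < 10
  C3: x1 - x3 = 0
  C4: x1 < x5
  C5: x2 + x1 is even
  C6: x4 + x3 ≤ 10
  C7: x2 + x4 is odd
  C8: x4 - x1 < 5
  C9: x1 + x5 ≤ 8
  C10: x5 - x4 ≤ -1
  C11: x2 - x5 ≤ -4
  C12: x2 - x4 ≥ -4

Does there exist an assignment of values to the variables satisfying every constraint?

Constraints 10, 11, and 12 give x2 − x4 ≥ -4, x4 − x5 ≥ 1, x5 − x2 ≥ 4.
Adding all 3 inequalities: the left sides telescope to 0, and the right sides sum to (-4) + 1 + 4 = 1. So 0 ≥ 1, which is false.

Unsatisfiable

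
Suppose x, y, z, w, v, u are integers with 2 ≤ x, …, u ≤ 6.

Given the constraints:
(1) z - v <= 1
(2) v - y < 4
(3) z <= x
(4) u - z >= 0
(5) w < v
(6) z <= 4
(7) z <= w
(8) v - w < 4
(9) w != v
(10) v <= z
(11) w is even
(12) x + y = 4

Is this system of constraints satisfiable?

Unsatisfiable

Constraints 5, 7, and 10 give w < v, v ≤ z, z ≤ w. Chaining: w < v ≤ z ≤ w, which forces w < w — impossible.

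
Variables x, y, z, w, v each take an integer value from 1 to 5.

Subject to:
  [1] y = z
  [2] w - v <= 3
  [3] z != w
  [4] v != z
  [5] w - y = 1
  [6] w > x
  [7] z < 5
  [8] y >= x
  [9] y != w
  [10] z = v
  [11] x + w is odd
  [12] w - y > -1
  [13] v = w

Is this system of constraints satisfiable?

Unsatisfiable

From constraints 1, 10, and 13, y = z = v = w, so y = w. But constraint 9 says y ≠ w. Contradiction.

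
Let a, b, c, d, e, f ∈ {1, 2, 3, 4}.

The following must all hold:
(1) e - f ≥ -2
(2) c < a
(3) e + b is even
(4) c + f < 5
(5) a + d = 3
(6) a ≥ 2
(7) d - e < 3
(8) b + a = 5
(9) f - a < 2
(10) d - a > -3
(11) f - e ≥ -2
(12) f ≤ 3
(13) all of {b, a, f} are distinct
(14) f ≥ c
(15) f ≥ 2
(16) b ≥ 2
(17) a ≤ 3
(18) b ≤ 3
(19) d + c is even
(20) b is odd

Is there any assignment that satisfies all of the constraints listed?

Constraints 6, 12, 15, 16, 17, and 18 confine each of b, a, f to the 2 values {2, 3}.
Constraint 13 requires all 3 of them to be distinct, but only 2 values are available — impossible by the pigeonhole principle.

Unsatisfiable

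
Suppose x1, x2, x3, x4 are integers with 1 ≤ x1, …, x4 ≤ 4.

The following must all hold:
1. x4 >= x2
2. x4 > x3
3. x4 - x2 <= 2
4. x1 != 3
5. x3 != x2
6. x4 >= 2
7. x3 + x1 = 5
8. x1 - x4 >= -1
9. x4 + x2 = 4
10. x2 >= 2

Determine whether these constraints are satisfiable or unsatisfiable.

Satisfiable

Try x1 = 4, x2 = 2, x3 = 1, x4 = 2.
Check constraint 3: x4 - x2 = 0; constraint 7: x3 + x1 = 5; constraint 8: x1 - x4 = 2. The remaining constraints are straightforward to verify.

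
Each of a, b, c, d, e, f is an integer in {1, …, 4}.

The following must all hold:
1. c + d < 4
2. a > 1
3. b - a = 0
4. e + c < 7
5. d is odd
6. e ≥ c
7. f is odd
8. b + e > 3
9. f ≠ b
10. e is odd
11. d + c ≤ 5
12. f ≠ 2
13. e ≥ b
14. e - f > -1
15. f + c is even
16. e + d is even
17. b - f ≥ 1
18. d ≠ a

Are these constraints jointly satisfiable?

Satisfiable

One satisfying assignment is a = 2, b = 2, c = 1, d = 1, e = 3, f = 1.
For the less obvious constraints — constraint 1: c + d = 2; constraint 3: b - a = 0 — and the others hold by inspection.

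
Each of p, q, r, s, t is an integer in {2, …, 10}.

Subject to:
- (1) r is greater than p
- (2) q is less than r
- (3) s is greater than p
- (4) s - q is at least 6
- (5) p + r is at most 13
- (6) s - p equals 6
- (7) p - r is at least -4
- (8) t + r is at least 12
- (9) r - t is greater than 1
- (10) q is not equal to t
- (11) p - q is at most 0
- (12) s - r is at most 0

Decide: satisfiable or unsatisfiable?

Constraints 4, 7, 11, and 12 give s − q ≥ 6, q − p ≥ 0, p − r ≥ -4, r − s ≥ 0.
Adding all 4 inequalities: the left sides telescope to 0, and the right sides sum to 6 + 0 + (-4) + 0 = 2. So 0 ≥ 2, which is false.

Unsatisfiable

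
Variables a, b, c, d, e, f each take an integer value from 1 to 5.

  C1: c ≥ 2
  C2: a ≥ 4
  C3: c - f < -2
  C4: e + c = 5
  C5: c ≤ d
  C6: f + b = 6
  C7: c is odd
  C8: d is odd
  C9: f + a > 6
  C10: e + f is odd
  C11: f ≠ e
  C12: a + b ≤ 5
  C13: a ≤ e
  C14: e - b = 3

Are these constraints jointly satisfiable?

Unsatisfiable

From constraints 2 and 13: e ≥ a ≥ 4. From constraint 1: c ≥ 2. Hence e + c ≥ 6. But constraint 4 requires e + c = 5, and 5 < 6. Contradiction.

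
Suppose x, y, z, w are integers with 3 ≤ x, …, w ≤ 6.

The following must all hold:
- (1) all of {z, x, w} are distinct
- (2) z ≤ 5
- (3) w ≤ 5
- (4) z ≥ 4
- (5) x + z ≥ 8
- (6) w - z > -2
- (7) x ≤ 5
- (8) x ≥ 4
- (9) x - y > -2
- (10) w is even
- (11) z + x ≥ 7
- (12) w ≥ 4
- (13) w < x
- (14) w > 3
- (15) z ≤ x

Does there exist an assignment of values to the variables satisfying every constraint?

Unsatisfiable

Constraints 2, 3, 4, 7, 8, and 12 confine each of z, x, w to the 2 values {4, 5}.
Constraint 1 requires all 3 of them to be distinct, but only 2 values are available — impossible by the pigeonhole principle.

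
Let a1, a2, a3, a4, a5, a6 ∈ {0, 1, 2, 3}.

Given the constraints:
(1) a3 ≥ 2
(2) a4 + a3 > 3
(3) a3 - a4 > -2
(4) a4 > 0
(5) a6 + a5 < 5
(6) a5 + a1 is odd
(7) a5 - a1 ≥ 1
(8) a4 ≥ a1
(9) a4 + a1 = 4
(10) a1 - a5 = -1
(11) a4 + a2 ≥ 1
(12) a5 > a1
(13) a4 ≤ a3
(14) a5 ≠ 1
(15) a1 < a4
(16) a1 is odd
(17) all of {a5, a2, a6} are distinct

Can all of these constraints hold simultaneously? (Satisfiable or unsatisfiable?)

One satisfying assignment is a1 = 1, a2 = 0, a3 = 3, a4 = 3, a5 = 2, a6 = 1.
For the less obvious constraints — constraint 2: a4 + a3 = 6; constraint 3: a3 - a4 = 0 — and the others hold by inspection.

Satisfiable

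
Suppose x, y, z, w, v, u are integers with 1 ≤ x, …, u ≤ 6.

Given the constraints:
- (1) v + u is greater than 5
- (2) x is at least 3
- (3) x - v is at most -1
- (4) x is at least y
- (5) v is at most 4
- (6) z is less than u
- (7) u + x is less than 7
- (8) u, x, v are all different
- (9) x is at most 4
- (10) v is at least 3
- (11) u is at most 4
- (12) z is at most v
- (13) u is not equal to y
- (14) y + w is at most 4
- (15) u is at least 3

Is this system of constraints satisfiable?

Unsatisfiable

Constraints 2, 5, 9, 10, 11, and 15 confine each of u, x, v to the 2 values {3, 4}.
Constraint 8 requires all 3 of them to be distinct, but only 2 values are available — impossible by the pigeonhole principle.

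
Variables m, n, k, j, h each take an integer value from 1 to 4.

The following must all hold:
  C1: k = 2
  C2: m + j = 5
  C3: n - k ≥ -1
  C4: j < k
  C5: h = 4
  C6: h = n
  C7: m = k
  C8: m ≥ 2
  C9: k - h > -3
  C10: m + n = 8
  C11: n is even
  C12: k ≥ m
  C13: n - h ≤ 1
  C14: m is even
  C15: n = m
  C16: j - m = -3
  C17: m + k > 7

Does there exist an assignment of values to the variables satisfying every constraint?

Constraint 5 fixes h = 4 and constraint 1 fixes k = 2. Constraints 6, 7, and 15 give h = n = m = k, so h = k. But 4 ≠ 2 — contradiction.

Unsatisfiable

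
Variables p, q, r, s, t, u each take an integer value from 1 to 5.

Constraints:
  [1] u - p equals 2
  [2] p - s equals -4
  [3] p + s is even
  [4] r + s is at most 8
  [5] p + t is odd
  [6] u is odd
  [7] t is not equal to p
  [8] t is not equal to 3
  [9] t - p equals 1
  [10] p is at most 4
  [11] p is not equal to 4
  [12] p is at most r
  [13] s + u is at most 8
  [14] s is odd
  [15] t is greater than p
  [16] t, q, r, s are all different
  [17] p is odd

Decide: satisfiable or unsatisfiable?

Satisfiable

Setting (p, q, r, s, t, u) = (1, 1, 3, 5, 2, 3) satisfies everything: constraint 1: u - p = 2; constraint 2: p - s = -4, and the others follow.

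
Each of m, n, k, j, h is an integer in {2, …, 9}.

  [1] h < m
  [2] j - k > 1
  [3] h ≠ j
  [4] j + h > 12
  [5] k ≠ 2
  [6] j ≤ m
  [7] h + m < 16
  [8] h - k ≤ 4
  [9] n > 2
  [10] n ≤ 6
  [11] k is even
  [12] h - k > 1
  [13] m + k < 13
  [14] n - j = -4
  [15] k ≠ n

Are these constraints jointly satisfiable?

Setting (m, n, k, j, h) = (7, 3, 4, 7, 6) satisfies everything: constraint 2: j - k = 3; constraint 4: j + h = 13, and the others follow.

Satisfiable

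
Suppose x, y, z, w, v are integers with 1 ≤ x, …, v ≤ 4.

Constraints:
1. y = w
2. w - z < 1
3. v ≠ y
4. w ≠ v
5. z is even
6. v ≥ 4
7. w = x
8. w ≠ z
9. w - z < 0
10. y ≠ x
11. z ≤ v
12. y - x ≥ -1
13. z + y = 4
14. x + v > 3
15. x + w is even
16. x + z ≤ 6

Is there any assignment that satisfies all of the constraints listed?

From constraints 1 and 7, y = w = x, so y = x. But constraint 10 says y ≠ x. Contradiction.

Unsatisfiable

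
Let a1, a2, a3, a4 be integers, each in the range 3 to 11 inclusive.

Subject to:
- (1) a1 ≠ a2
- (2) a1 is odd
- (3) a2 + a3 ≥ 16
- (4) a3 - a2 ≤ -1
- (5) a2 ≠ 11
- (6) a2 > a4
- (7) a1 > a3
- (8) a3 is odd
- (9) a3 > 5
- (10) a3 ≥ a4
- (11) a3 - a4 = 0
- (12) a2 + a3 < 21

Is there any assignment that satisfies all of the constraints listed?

The assignment a1 = 11, a2 = 10, a3 = 9, a4 = 9 works:
  constraint 3 holds since a2 + a3 = 19.
  constraint 4 holds since a3 - a2 = -1.
  constraint 11 holds since a3 - a4 = 0.
The rest check out directly.

Satisfiable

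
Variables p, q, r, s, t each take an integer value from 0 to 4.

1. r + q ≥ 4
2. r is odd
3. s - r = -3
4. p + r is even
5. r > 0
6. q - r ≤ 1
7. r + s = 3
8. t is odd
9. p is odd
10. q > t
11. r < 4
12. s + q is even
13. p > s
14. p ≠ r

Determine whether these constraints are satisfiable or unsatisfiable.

One satisfying assignment is p = 1, q = 4, r = 3, s = 0, t = 3.
For the less obvious constraints — constraint 1: r + q = 7; constraint 3: s - r = -3 — and the others hold by inspection.

Satisfiable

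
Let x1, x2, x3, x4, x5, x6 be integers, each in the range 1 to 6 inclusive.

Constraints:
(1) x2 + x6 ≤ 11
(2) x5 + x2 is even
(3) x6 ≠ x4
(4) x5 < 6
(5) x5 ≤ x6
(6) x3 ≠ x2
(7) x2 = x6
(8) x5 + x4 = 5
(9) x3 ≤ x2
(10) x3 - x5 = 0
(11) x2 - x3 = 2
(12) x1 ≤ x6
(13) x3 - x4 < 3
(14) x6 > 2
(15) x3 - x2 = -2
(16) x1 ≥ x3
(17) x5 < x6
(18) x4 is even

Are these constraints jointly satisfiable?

One satisfying assignment is x1 = 5, x2 = 5, x3 = 3, x4 = 2, x5 = 3, x6 = 5.
For the less obvious constraints — constraint 1: x2 + x6 = 10; constraint 8: x5 + x4 = 5 — and the others hold by inspection.

Satisfiable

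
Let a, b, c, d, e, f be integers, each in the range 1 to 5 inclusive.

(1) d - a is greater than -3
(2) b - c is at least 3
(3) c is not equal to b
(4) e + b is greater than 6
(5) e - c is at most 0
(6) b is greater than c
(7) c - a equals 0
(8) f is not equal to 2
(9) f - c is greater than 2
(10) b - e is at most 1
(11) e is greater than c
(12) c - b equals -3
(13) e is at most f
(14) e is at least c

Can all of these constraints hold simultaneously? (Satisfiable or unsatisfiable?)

Constraints 2, 5, and 10 give c − e ≥ 0, e − b ≥ -1, b − c ≥ 3.
Adding all 3 inequalities: the left sides telescope to 0, and the right sides sum to 0 + (-1) + 3 = 2. So 0 ≥ 2, which is false.

Unsatisfiable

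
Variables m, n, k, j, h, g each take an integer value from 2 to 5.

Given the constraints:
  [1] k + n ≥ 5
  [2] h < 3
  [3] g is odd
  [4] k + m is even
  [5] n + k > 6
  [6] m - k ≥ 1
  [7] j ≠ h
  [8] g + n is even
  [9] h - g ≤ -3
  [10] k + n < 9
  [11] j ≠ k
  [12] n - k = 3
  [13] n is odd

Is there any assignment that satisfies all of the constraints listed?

Satisfiable

Try m = 4, n = 5, k = 2, j = 4, h = 2, g = 5.
Check constraint 1: k + n = 7; constraint 5: n + k = 7; constraint 6: m - k = 2. The remaining constraints are straightforward to verify.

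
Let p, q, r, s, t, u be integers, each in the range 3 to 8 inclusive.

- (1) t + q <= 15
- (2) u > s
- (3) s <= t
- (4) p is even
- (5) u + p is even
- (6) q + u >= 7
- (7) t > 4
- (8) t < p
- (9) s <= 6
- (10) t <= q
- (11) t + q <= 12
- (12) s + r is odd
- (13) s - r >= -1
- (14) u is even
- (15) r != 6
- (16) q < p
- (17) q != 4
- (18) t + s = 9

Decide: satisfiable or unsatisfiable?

Satisfiable

Try p = 8, q = 6, r = 4, s = 3, t = 6, u = 4.
Check constraint 1: t + q = 12; constraint 6: q + u = 10. The remaining constraints are straightforward to verify.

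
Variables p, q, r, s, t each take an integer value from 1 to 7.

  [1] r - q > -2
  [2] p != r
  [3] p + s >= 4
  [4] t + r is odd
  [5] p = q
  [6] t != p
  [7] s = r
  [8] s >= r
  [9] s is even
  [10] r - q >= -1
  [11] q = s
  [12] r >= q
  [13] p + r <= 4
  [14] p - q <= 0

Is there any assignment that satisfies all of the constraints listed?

From constraints 5, 7, and 11, p = q = s = r, so p = r. But constraint 2 says p ≠ r. Contradiction.

Unsatisfiable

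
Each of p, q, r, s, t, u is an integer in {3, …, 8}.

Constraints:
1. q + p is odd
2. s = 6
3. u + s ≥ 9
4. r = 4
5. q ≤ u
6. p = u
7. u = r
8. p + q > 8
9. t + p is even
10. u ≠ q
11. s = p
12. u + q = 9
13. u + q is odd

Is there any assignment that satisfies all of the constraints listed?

Constraint 2 fixes s = 6 and constraint 4 fixes r = 4. Constraints 6, 7, and 11 give s = p = u = r, so s = r. But 6 ≠ 4 — contradiction.

Unsatisfiable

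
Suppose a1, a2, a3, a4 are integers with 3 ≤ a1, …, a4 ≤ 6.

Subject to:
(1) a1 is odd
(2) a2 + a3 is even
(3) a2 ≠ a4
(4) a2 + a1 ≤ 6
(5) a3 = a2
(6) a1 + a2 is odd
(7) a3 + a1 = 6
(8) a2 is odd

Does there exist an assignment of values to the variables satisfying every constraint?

Unsatisfiable

Constraint 1 makes a1 odd and constraint 8 makes a2 odd, so a1 + a2 must be even. Constraint 6 says a1 + a2 is odd — contradiction.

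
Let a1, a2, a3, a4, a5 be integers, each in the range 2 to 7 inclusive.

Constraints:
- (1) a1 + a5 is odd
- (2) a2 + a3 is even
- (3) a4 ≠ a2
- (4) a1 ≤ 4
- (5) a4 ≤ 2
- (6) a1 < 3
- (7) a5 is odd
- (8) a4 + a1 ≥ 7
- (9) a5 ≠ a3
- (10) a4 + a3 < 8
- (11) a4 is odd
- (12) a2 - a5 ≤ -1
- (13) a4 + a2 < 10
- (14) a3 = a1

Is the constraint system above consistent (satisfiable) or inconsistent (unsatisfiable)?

Unsatisfiable

From constraint 5: a4 ≤ 2. From constraint 4: a1 ≤ 4. Hence a4 + a1 ≤ 6. But constraint 8 requires a4 + a1 ≥ 7, and 7 > 6. Contradiction.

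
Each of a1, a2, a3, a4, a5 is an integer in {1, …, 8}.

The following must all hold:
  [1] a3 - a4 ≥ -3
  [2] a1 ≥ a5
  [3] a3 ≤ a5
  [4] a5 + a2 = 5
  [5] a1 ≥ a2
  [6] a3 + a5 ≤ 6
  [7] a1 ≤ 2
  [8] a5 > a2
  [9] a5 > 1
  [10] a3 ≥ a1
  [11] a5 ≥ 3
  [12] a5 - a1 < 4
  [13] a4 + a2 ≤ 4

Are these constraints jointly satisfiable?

Unsatisfiable

From constraint 11: a5 ≥ 3. From constraints 2 and 7: a5 ≤ a1 and a1 ≤ 2, so a5 ≤ 2. But 2 < 3, so no value of a5 works.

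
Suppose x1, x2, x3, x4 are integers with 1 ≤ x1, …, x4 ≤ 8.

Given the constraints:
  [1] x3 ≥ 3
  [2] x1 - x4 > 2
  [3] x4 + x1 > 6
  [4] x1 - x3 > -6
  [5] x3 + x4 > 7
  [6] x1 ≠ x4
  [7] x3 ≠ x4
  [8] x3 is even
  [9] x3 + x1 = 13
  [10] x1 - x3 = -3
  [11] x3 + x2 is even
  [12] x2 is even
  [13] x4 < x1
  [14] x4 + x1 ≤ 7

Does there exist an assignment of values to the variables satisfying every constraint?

Satisfiable

The assignment x1 = 5, x2 = 8, x3 = 8, x4 = 2 works:
  constraint 2 holds since x1 - x4 = 3.
  constraint 3 holds since x4 + x1 = 7.
  constraint 4 holds since x1 - x3 = -3.
The rest check out directly.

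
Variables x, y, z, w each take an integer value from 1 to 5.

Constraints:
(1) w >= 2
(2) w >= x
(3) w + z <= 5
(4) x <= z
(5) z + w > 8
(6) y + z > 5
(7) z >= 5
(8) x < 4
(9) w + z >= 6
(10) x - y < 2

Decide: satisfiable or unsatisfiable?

From constraint 1: w ≥ 2. From constraint 7: z ≥ 5. Hence w + z ≥ 7. But constraint 3 requires w + z ≤ 5, and 5 < 7. Contradiction.

Unsatisfiable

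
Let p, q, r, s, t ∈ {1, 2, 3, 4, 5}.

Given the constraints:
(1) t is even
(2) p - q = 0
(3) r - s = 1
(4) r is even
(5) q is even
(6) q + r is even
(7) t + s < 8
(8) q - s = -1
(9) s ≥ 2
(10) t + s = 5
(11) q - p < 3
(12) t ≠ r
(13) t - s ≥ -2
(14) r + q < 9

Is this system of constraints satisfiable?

Satisfiable

Take p = 2, q = 2, r = 4, s = 3, t = 2. Then constraint 2: p - q = 0; constraint 3: r - s = 1, and every other listed constraint is also met.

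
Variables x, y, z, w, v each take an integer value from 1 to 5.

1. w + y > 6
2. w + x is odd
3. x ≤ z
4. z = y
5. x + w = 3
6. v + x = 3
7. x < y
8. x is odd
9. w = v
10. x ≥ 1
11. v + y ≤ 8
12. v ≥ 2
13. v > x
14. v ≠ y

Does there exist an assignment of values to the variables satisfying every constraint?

Satisfiable

Try x = 1, y = 5, z = 5, w = 2, v = 2.
Check constraint 1: w + y = 7; constraint 5: x + w = 3. The remaining constraints are straightforward to verify.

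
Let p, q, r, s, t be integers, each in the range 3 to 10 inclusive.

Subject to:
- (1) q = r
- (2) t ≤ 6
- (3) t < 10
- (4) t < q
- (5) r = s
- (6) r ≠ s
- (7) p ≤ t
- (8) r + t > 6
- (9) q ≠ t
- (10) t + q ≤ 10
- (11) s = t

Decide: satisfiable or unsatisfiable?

Unsatisfiable

From constraints 1, 5, and 11, q = r = s = t, so q = t. But constraint 9 says q ≠ t. Contradiction.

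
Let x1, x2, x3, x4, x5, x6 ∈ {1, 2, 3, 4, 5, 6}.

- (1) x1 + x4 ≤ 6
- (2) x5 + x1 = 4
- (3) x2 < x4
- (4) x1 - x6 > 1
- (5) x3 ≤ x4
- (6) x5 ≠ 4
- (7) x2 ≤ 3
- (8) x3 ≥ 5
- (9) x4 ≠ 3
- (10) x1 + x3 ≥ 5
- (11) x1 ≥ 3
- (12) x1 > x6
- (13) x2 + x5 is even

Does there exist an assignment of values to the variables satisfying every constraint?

Unsatisfiable

From constraint 11: x1 ≥ 3. From constraints 5 and 8: x4 ≥ x3 ≥ 5. Hence x1 + x4 ≥ 8. But constraint 1 requires x1 + x4 ≤ 6, and 6 < 8. Contradiction.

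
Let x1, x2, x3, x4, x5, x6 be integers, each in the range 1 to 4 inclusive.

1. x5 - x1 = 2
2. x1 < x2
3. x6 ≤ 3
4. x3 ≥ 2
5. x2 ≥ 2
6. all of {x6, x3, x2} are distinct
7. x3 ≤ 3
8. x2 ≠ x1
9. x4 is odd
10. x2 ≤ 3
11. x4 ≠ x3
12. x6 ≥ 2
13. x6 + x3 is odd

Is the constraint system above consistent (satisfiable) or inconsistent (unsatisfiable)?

Constraints 3, 4, 5, 7, 10, and 12 confine each of x6, x3, x2 to the 2 values {2, 3}.
Constraint 6 requires all 3 of them to be distinct, but only 2 values are available — impossible by the pigeonhole principle.

Unsatisfiable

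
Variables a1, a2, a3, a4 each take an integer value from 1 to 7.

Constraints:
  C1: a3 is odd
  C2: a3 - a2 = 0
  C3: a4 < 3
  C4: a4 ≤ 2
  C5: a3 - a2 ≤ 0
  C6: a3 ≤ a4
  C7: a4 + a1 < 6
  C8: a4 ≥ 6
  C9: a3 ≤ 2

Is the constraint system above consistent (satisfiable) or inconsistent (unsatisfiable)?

Unsatisfiable

From constraint 8: a4 ≥ 6. From constraint 3: a4 ≤ 2. But 2 < 6, so no value of a4 works.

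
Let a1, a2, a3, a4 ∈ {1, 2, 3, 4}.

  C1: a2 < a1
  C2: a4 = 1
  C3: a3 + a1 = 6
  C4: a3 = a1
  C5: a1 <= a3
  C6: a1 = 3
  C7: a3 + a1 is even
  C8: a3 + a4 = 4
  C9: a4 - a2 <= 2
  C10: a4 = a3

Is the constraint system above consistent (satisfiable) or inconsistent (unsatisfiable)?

Unsatisfiable

Constraint 2 fixes a4 = 1 and constraint 6 fixes a1 = 3. Constraints 4 and 10 give a4 = a3 = a1, so a4 = a1. But 1 ≠ 3 — contradiction.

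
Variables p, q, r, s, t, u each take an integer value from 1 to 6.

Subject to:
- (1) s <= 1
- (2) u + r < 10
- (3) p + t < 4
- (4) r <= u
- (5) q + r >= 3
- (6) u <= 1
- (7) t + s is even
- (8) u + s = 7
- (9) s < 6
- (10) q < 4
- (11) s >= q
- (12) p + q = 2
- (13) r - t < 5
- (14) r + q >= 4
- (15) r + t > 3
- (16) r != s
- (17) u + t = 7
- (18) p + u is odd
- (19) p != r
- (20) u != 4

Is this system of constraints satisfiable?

Unsatisfiable

From constraints 4 and 6: r ≤ u ≤ 1. From constraints 1 and 11: q ≤ s ≤ 1. Hence r + q ≤ 2. But constraint 14 requires r + q ≥ 4, and 4 > 2. Contradiction.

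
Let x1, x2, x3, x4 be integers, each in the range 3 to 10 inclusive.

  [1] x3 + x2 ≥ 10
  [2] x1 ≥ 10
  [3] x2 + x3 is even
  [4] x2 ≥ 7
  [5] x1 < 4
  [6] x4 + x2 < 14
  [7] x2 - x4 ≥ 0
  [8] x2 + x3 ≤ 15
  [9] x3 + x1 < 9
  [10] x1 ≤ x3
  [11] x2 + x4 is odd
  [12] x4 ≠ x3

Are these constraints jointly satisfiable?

From constraint 4: x2 ≥ 7. From constraints 2 and 10: x3 ≥ x1 ≥ 10. Hence x2 + x3 ≥ 17. But constraint 8 requires x2 + x3 ≤ 15, and 15 < 17. Contradiction.

Unsatisfiable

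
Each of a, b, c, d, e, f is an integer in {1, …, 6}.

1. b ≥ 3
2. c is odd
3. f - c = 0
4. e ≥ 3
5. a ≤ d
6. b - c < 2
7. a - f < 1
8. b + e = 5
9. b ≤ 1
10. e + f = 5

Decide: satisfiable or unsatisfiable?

From constraint 1: b ≥ 3. From constraint 4: e ≥ 3. Hence b + e ≥ 6. But constraint 8 requires b + e = 5, and 5 < 6. Contradiction.

Unsatisfiable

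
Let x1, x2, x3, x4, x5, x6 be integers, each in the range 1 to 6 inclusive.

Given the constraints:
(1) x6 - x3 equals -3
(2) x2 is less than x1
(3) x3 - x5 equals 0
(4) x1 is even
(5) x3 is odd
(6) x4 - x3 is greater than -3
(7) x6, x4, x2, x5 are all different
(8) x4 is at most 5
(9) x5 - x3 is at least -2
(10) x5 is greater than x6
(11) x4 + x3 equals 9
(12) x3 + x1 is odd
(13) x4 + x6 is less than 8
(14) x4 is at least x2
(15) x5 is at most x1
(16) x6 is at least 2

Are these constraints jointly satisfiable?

Satisfiable

The assignment x1 = 6, x2 = 1, x3 = 5, x4 = 4, x5 = 5, x6 = 2 works:
  constraint 1 holds since x6 - x3 = -3.
  constraint 3 holds since x3 - x5 = 0.
  constraint 6 holds since x4 - x3 = -1.
The rest check out directly.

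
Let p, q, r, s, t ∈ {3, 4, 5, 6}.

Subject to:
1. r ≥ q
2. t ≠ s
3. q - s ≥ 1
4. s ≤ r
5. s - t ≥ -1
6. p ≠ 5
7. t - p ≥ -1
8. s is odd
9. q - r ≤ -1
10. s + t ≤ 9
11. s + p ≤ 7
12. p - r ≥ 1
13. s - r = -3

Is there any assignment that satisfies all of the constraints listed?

Unsatisfiable

Constraints 3, 5, 7, 9, and 12 give p − r ≥ 1, r − q ≥ 1, q − s ≥ 1, s − t ≥ -1, t − p ≥ -1.
Adding all 5 inequalities: the left sides telescope to 0, and the right sides sum to 1 + 1 + 1 + (-1) + (-1) = 1. So 0 ≥ 1, which is false.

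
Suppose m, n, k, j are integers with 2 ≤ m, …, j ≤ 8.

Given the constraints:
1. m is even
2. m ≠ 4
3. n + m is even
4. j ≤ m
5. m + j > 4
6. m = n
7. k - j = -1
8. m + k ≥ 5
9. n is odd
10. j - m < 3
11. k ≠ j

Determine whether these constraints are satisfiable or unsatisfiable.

Unsatisfiable

Constraint 9 makes n odd and constraint 1 makes m even, so n + m must be odd. Constraint 3 says n + m is even — contradiction.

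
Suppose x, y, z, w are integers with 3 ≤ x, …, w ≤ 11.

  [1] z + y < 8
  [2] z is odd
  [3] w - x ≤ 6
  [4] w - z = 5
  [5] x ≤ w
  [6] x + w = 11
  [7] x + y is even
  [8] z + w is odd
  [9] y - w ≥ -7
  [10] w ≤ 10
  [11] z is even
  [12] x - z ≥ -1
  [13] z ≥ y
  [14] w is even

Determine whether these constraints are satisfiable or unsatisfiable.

Constraint 11 makes z even and constraint 14 makes w even, so z + w must be even. Constraint 8 says z + w is odd — contradiction.

Unsatisfiable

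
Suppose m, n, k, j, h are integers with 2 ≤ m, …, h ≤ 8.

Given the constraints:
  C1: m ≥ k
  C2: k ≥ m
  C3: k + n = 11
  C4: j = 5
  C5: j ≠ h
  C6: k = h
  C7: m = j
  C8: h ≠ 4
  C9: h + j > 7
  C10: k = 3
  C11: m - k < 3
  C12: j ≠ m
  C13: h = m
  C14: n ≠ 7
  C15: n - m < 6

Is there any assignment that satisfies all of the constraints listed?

Constraint 10 fixes k = 3 and constraint 4 fixes j = 5. Constraints 6, 7, and 13 give k = h = m = j, so k = j. But 3 ≠ 5 — contradiction.

Unsatisfiable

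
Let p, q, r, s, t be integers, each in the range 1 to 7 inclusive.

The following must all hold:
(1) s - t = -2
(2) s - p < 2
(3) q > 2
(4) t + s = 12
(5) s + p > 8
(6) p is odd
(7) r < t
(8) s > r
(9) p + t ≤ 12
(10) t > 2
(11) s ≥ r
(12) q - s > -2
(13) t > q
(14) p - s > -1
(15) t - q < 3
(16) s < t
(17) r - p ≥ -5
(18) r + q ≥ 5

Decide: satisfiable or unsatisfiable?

Satisfiable

One satisfying assignment is p = 5, q = 5, r = 1, s = 5, t = 7.
For the less obvious constraints — constraint 1: s - t = -2; constraint 2: s - p = 0 — and the others hold by inspection.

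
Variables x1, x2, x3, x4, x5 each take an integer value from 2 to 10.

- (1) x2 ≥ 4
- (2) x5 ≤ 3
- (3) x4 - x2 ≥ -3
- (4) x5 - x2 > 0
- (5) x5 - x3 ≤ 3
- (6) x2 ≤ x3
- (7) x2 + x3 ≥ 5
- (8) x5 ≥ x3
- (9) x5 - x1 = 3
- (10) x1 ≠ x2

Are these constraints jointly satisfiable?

From constraints 1 and 6: x3 ≥ x2 and x2 ≥ 4, so x3 ≥ 4. From constraints 2 and 8: x3 ≤ x5 and x5 ≤ 3, so x3 ≤ 3. But 3 < 4, so no value of x3 works.

Unsatisfiable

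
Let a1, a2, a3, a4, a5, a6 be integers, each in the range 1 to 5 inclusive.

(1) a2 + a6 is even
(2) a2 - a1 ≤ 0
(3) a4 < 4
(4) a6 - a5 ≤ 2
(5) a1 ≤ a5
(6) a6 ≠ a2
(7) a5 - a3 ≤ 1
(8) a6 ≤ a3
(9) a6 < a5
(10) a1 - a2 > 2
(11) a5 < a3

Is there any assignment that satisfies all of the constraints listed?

Satisfiable

Take a1 = 4, a2 = 1, a3 = 5, a4 = 1, a5 = 4, a6 = 3. Then constraint 2: a2 - a1 = -3; constraint 4: a6 - a5 = -1; constraint 7: a5 - a3 = -1, and every other listed constraint is also met.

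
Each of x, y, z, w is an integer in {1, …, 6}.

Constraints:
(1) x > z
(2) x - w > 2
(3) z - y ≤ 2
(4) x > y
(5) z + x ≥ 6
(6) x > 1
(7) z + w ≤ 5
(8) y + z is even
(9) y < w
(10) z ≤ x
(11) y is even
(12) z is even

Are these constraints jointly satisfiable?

The assignment x = 6, y = 2, z = 2, w = 3 works:
  constraint 2 holds since x - w = 3.
  constraint 3 holds since z - y = 0.
The rest check out directly.

Satisfiable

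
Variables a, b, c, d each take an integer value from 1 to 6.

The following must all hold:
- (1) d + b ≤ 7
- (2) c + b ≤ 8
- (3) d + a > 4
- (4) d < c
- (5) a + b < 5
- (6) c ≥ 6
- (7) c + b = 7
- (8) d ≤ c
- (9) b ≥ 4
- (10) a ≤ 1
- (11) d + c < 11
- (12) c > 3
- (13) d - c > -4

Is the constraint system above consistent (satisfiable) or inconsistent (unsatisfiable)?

From constraint 6: c ≥ 6. From constraint 9: b ≥ 4. Hence c + b ≥ 10. But constraint 2 requires c + b ≤ 8, and 8 < 10. Contradiction.

Unsatisfiable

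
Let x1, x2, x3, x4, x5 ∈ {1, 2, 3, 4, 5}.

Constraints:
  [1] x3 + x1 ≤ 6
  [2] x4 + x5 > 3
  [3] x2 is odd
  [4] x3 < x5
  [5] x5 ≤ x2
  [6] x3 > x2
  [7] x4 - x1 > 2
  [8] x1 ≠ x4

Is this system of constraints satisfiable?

Constraints 4, 5, and 6 give x3 < x5, x5 ≤ x2, x2 < x3. Chaining: x3 < x5 ≤ x2 < x3, which forces x3 < x3 — impossible.

Unsatisfiable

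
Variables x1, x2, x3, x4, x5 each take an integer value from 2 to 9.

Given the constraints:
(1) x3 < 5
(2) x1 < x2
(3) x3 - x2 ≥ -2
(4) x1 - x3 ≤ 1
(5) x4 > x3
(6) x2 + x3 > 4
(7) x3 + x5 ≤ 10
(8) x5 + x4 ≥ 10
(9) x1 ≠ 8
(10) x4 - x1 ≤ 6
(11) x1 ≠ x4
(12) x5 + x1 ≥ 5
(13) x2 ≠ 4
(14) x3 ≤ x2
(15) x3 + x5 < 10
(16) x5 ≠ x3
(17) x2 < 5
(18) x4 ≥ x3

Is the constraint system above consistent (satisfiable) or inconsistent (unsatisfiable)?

Satisfiable

Try x1 = 2, x2 = 3, x3 = 2, x4 = 7, x5 = 5.
Check constraint 3: x3 - x2 = -1; constraint 4: x1 - x3 = 0. The remaining constraints are straightforward to verify.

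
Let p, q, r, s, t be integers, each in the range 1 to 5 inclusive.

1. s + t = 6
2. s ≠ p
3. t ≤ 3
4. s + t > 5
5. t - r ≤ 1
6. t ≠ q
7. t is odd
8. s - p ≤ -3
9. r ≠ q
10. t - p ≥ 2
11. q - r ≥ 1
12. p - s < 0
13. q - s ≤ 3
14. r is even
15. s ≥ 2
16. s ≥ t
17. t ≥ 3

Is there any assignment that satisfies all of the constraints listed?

Unsatisfiable

Constraints 5, 8, 10, 11, and 13 give r − t ≥ -1, t − p ≥ 2, p − s ≥ 3, s − q ≥ -3, q − r ≥ 1.
Adding all 5 inequalities: the left sides telescope to 0, and the right sides sum to (-1) + 2 + 3 + (-3) + 1 = 2. So 0 ≥ 2, which is false.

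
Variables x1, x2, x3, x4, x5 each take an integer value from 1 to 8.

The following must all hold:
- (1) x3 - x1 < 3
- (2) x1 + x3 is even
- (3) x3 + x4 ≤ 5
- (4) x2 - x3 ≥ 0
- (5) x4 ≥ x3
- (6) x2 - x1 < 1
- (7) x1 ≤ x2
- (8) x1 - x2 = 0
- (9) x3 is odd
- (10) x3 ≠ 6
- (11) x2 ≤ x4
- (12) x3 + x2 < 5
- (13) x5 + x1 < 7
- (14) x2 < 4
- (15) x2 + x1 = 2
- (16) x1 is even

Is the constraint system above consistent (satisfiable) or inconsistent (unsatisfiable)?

Constraint 16 makes x1 even and constraint 9 makes x3 odd, so x1 + x3 must be odd. Constraint 2 says x1 + x3 is even — contradiction.

Unsatisfiable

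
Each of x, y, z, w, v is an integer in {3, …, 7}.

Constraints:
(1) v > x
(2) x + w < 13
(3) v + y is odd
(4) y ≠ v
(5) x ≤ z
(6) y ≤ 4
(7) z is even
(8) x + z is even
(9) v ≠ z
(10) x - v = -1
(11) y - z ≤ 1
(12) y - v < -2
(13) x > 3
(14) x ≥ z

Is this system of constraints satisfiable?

Satisfiable

Setting (x, y, z, w, v) = (6, 4, 6, 4, 7) satisfies everything: constraint 2: x + w = 10; constraint 10: x - v = -1, and the others follow.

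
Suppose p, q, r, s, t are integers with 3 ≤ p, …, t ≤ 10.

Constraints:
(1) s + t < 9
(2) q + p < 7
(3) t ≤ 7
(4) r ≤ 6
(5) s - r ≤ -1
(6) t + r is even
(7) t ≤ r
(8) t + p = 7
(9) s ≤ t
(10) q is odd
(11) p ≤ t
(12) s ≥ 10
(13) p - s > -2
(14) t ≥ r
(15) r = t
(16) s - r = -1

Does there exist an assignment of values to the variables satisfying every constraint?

Unsatisfiable

From constraints 9 and 12: t ≥ s and s ≥ 10, so t ≥ 10. From constraints 4 and 7: t ≤ r and r ≤ 6, so t ≤ 6. But 6 < 10, so no value of t works.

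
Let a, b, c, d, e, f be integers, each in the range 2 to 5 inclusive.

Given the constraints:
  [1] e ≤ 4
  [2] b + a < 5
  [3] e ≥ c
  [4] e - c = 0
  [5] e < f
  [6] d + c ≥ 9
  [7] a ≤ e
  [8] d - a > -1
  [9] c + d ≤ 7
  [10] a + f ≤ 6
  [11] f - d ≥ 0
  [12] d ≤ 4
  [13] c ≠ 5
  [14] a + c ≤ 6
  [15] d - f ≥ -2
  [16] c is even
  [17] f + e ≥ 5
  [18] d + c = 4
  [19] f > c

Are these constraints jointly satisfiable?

From constraint 12: d ≤ 4. From constraints 1 and 3: c ≤ e ≤ 4. Hence d + c ≤ 8. But constraint 6 requires d + c ≥ 9, and 9 > 8. Contradiction.

Unsatisfiable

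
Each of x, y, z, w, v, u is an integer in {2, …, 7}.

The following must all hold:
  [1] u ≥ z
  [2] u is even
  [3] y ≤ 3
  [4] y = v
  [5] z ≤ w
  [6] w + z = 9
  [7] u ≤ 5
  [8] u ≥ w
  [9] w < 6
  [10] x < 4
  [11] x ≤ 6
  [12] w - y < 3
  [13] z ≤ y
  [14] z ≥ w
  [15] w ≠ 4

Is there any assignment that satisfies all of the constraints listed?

From constraints 7 and 8: w ≤ u ≤ 5. From constraints 3 and 13: z ≤ y ≤ 3. Hence w + z ≤ 8. But constraint 6 requires w + z = 9, and 9 > 8. Contradiction.

Unsatisfiable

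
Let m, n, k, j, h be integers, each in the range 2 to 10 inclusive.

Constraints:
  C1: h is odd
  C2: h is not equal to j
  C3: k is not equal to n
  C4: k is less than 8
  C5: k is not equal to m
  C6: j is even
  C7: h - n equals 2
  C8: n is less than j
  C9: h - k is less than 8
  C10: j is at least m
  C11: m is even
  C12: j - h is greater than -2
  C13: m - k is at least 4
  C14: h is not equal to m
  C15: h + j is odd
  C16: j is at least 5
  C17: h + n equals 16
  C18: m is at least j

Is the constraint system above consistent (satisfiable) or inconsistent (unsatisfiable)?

Setting (m, n, k, j, h) = (10, 7, 4, 10, 9) satisfies everything: constraint 7: h - n = 2; constraint 9: h - k = 5; constraint 12: j - h = 1, and the others follow.

Satisfiable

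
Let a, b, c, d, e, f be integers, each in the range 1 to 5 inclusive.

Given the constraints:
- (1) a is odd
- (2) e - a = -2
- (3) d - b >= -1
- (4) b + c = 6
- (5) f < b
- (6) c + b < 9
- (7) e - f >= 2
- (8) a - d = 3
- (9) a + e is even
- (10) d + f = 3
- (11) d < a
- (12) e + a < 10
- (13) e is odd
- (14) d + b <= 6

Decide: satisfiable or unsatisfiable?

The assignment a = 5, b = 2, c = 4, d = 2, e = 3, f = 1 works:
  constraint 2 holds since e - a = -2.
  constraint 3 holds since d - b = 0.
The rest check out directly.

Satisfiable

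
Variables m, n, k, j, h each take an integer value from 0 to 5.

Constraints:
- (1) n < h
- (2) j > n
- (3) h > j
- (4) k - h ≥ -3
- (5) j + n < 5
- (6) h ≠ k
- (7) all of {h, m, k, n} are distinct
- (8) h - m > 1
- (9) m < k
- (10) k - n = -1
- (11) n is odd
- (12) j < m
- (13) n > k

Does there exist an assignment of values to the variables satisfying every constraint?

Constraints 2, 9, 12, and 13 give n < j, j < m, m < k, k < n. Chaining: n < j < m < k < n, which forces n < n — impossible.

Unsatisfiable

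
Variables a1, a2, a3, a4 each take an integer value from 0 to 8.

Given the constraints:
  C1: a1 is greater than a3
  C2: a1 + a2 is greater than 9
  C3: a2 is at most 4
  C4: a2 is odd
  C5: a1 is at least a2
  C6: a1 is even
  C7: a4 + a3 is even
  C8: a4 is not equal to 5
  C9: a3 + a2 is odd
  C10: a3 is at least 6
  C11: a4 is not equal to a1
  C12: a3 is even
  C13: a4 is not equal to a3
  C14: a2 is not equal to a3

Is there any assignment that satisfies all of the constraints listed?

Setting (a1, a2, a3, a4) = (8, 3, 6, 0) satisfies everything: constraint 2: a1 + a2 = 11; constraint 4: a2 = 3 is odd; constraint 6: a1 = 8 is even, and the others follow.

Satisfiable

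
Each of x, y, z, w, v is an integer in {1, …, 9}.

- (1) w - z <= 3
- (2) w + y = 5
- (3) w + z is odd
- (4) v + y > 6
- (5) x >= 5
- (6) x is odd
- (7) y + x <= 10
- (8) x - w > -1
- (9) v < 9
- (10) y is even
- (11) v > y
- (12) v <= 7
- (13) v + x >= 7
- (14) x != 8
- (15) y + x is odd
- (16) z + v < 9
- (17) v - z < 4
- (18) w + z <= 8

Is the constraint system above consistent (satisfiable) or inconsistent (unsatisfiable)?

Satisfiable

Setting (x, y, z, w, v) = (5, 2, 2, 3, 5) satisfies everything: constraint 1: w - z = 1; constraint 2: w + y = 5; constraint 4: v + y = 7, and the others follow.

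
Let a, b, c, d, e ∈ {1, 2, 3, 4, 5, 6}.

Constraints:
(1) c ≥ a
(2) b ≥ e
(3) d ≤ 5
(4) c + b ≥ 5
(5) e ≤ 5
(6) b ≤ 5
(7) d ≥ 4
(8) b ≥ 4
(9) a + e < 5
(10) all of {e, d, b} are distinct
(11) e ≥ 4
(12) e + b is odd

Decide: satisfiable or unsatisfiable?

Constraints 3, 5, 6, 7, 8, and 11 confine each of e, d, b to the 2 values {4, 5}.
Constraint 10 requires all 3 of them to be distinct, but only 2 values are available — impossible by the pigeonhole principle.

Unsatisfiable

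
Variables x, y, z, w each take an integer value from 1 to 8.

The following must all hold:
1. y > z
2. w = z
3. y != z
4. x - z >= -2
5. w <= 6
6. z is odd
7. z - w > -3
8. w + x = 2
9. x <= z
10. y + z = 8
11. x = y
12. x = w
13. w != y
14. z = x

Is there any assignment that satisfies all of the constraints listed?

From constraints 2, 11, and 14, w = z = x = y, so w = y. But constraint 13 says w ≠ y. Contradiction.

Unsatisfiable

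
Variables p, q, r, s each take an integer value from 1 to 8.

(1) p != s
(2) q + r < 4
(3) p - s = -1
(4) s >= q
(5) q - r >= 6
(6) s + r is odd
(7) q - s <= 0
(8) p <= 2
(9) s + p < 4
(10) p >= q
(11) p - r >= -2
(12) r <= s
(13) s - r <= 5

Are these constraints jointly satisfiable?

Unsatisfiable

Constraints 5, 7, and 13 give r − s ≥ -5, s − q ≥ 0, q − r ≥ 6.
Adding all 3 inequalities: the left sides telescope to 0, and the right sides sum to (-5) + 0 + 6 = 1. So 0 ≥ 1, which is false.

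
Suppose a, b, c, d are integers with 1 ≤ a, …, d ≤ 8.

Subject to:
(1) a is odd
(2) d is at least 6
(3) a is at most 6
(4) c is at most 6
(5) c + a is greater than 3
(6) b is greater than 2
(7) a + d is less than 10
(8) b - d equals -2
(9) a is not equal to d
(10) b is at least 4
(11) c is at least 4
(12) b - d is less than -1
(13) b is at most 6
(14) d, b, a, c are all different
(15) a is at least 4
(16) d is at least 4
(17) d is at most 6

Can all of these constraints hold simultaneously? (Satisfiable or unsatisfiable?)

Unsatisfiable

Constraints 3, 4, 10, 11, 13, 15, 16, and 17 confine each of d, b, a, c to the 3 values {4, …, 6}.
Constraint 14 requires all 4 of them to be distinct, but only 3 values are available — impossible by the pigeonhole principle.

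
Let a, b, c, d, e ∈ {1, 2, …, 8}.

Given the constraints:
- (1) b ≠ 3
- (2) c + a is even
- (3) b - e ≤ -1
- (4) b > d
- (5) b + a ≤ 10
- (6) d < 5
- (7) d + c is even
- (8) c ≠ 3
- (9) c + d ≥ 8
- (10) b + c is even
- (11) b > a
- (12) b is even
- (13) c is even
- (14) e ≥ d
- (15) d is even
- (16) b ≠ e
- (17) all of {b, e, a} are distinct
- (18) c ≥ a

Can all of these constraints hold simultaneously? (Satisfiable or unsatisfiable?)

Setting (a, b, c, d, e) = (2, 6, 6, 2, 7) satisfies everything: constraint 3: b - e = -1; constraint 5: b + a = 8; constraint 9: c + d = 8, and the others follow.

Satisfiable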